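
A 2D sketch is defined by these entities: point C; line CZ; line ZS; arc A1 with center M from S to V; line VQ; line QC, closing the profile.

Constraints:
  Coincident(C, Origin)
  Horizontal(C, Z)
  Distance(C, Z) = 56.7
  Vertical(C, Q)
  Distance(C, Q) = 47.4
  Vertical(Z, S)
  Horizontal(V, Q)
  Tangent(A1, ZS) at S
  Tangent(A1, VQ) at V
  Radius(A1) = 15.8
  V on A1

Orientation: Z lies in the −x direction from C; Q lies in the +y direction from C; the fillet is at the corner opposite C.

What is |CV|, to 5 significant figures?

62.606

C is at the origin; CZ is horizontal with |CZ| = 56.7 and Z on the −x side, so Z = (-56.700, 0.0000). CQ is vertical with |CQ| = 47.4 and Q on the +y side, so Q = (0.0000, 47.400). The virtual corner opposite C is at (-56.700, 47.400). Tangency of A1 to ZS means the radius MS is perpendicular to ZS and tangency of A1 to VQ means the radius MV is perpendicular to VQ, with radius 15.8, so the center M sits 15.8 in from both sides at M = (-40.900, 31.600). That places the tangent points at S = (-56.700, 31.600) on ZS and V = (-40.900, 47.400) on VQ. Then |CV| = |V − C| = 62.606.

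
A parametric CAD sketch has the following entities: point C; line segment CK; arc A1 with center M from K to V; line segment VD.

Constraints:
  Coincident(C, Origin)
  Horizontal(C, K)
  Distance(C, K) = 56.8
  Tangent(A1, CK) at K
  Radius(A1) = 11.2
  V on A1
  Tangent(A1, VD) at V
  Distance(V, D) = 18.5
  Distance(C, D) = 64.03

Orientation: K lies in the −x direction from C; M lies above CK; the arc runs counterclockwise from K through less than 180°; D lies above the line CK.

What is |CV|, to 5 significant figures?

49.497

C is at the origin; CK is horizontal with |CK| = 56.8 and K on the −x side, so K = (-56.800, 0.0000). Tangency of A1 to CK means the radius MK is perpendicular to CK, so M = K + (0, 11.2) = (-56.800, 11.200). Since MV ⟂ VD (tangency), |MD| = √(11.2² + 18.5²) = 21.626 regardless of where V sits on A1. So D lies on both circle(C, 64.03) and circle(M, 21.626); the above-CK intersection is D = (-55.019, 32.753). V is the foot of the tangent from D: V = (-46.774, 16.192).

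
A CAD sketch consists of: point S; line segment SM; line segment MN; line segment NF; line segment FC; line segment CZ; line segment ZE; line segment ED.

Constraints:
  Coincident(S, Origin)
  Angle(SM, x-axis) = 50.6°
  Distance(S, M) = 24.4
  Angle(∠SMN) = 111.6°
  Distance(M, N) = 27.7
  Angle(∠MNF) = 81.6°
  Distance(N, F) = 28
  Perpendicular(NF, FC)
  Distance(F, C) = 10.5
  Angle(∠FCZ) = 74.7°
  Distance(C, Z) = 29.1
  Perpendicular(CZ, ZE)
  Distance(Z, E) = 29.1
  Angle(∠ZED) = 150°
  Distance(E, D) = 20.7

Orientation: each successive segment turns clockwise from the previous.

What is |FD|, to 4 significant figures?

40.21

The perpendicularity gives ZE at right angles to CZ, so ZE runs at -41.50°; with |ZE| = 29.1, E = (61.15, -7.588). ∠ZED = 150.0° gives ED at -71.50° from the x-axis; with |ED| = 20.7, D = (67.72, -27.22). Then |FD| = |D − F| = 40.21.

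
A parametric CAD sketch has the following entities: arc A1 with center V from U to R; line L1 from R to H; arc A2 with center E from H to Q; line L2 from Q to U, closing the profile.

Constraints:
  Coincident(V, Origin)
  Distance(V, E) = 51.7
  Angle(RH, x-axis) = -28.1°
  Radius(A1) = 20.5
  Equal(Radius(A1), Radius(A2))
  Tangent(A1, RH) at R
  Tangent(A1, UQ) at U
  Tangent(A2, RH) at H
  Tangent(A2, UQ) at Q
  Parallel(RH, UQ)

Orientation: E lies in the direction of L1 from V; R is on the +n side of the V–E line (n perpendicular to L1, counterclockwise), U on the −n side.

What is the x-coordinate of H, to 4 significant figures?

55.26

The slot axis is L1's direction at -28.1°, so u = (cos -28.1°, sin -28.1°) = (0.8821, -0.4710) and n = (−sin -28.1°, cos -28.1°) = (0.4710, 0.8821). V is at the origin and E lies 51.7 along u from V, so E = 51.7·u = (45.61, -24.35). Tangency of A1 to both parallel lines with radius 20.5 puts R and U at V ± 20.5·n: R = (9.656, 18.08), U = (-9.656, -18.08). Equal radii place H and Q the same way about E: H = E + 20.5·n = (55.26, -6.268), Q = E − 20.5·n = (35.95, -42.43). So H.x = 55.26.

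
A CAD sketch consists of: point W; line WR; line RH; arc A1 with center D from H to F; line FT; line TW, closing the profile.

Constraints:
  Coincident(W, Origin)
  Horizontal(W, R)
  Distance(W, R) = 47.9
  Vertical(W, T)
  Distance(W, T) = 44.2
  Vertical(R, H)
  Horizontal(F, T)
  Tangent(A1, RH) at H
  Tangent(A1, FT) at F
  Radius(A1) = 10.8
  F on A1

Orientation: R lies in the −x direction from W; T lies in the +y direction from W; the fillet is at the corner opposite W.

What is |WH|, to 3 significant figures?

58.4

W is at the origin; WR is horizontal with |WR| = 47.9 and R on the −x side, so R = (-47.9, 0.00). WT is vertical with |WT| = 44.2 and T on the +y side, so T = (0.00, 44.2). The virtual corner opposite W is at (-47.9, 44.2). Tangency of A1 to RH means the radius DH is perpendicular to RH and A1 meets FT tangentially, so DF is at right angles to FT, with radius 10.8, so the center D sits 10.8 in from both sides at D = (-37.1, 33.4). That places the tangent points at H = (-47.9, 33.4) on RH and F = (-37.1, 44.2) on FT. Then |WH| = |H − W| = 58.4.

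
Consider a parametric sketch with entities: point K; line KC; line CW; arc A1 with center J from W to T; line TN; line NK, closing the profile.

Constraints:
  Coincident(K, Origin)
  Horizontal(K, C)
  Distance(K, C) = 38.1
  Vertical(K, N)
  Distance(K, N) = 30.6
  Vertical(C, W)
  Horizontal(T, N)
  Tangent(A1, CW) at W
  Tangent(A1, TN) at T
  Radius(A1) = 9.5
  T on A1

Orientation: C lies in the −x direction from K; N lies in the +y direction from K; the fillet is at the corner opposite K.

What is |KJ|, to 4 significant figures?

35.54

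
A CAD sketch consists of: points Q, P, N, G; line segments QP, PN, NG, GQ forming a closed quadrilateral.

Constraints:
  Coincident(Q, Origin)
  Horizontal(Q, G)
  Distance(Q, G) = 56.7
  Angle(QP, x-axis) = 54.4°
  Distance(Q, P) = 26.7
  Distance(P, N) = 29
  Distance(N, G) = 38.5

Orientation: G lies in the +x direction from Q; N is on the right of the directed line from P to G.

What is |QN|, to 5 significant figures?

20.152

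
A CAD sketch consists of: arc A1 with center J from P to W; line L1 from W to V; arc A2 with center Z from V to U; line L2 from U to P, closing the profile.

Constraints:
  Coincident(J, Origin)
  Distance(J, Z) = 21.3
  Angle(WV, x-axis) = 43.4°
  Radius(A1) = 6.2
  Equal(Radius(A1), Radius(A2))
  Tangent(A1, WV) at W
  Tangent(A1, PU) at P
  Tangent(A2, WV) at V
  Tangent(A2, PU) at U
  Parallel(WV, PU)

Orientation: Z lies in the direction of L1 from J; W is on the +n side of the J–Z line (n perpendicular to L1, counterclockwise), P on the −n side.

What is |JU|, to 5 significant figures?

22.184

The slot axis is L1's direction at 43.4°, so u = (cos 43.4°, sin 43.4°) = (0.72657, 0.68709) and n = (−sin 43.4°, cos 43.4°) = (-0.68709, 0.72657). J is at the origin and Z lies 21.3 along u from J, so Z = 21.3·u = (15.476, 14.635). Tangency of A1 to both parallel lines with radius 6.2 puts W and P at J ± 6.2·n: W = (-4.2599, 4.5048), P = (4.2599, -4.5048). Equal radii place V and U the same way about Z: V = Z + 6.2·n = (11.216, 19.140), U = Z − 6.2·n = (19.736, 10.130). Then |JU| = |U − J| = 22.184.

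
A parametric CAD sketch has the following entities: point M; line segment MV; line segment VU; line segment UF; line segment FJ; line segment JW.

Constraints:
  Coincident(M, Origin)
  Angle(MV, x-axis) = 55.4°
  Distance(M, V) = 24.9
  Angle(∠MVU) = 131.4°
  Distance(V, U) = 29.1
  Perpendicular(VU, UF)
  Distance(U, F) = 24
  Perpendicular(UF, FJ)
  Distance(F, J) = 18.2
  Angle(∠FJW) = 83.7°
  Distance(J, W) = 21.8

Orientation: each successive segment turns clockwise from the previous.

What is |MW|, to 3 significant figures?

34.0

M is at the origin; MV runs at 55.4° with length 24.9, so V = (14.1, 20.5). ∠MVU = 131.4° gives VU at 6.80° from the x-axis; with |VU| = 29.1, U = (43.0, 23.9). VU is perpendicular to UF, so UF runs at -83.2°; with |UF| = 24.0, F = (45.9, 0.110). UF ⟂ FJ, so FJ runs at -173°; with |FJ| = 18.2, J = (27.8, -2.04). ∠FJW = 83.7° gives JW at 90.5° from the x-axis; with |JW| = 21.8, W = (27.6, 19.8). Then |MW| = |W − M| = 34.0.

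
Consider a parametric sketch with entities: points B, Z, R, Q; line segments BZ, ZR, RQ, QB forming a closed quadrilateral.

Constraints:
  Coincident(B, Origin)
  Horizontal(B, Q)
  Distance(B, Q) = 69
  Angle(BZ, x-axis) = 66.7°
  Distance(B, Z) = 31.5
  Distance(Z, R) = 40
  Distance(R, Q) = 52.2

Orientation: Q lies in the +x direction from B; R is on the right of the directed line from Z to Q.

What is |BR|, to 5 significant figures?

20.859

Checks: |ZR| = 40.00 ✓; |RQ| = 52.20 ✓.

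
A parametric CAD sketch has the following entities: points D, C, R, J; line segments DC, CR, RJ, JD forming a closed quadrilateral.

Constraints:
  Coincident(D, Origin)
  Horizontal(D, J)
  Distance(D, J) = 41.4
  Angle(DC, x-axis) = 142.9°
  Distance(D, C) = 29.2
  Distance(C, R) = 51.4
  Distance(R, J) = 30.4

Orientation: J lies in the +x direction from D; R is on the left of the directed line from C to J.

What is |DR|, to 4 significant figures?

38.31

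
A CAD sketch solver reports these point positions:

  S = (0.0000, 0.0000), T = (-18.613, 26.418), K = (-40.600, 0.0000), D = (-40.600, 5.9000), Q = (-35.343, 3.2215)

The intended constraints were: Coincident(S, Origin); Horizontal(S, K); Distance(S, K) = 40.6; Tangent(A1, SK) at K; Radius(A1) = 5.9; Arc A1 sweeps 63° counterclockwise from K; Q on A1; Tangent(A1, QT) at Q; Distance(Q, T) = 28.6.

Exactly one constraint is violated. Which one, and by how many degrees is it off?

Tangent(A1, QT) at Q — off by 8.80°.

S = (0.00, 0.00) ✓; S.y = 0.00, K.y = 0.00 ✓; |SK| = 40.60 ✓; ∠(DK, KS) = 90.00° ✓; |DK| = 5.900 ✓; bearing(D→Q) − bearing(D→K) = 63.00° ✓; |DQ| = 5.900 ✓; ∠(DQ, QT) = 98.80° ✗; |QT| = 28.60 ✓.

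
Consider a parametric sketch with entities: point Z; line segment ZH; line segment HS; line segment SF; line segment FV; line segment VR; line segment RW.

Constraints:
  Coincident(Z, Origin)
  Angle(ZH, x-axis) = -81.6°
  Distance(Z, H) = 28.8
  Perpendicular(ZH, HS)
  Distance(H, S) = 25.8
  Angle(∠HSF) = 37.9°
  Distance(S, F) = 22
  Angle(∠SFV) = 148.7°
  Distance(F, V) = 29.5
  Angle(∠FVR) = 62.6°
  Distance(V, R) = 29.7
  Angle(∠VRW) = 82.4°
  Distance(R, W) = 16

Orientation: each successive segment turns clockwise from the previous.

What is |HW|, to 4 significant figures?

4.967

Z is at the origin; ZH runs at -81.6° with length 28.8, so H = (4.207, -28.49). ZH ⟂ HS, so HS runs at -171.6°; with |HS| = 25.8, S = (-21.32, -32.26). ∠HSF = 37.9° gives SF at 46.30° from the x-axis; with |SF| = 22.0, F = (-6.117, -16.35). ∠SFV = 148.7° gives FV at 15.00° from the x-axis; with |FV| = 29.5, V = (22.38, -8.720). ∠FVR = 62.6° gives VR at -102.4° from the x-axis; with |VR| = 29.7, R = (16.00, -37.73). ∠VRW = 82.4° gives RW at 160.0° from the x-axis; with |RW| = 16.0, W = (0.9655, -32.25). Then |HW| = |W − H| = 4.967.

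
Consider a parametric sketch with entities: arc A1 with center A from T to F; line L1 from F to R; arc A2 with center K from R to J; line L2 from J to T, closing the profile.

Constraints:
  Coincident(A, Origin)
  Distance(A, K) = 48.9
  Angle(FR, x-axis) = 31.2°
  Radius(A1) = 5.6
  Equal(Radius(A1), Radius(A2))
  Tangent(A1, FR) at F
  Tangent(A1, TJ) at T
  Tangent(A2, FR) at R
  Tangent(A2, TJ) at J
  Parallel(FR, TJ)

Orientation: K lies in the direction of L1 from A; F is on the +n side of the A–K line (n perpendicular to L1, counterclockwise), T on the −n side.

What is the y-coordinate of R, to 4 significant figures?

30.12

Tangency of A1 to both parallel lines with radius 5.6 puts F and T at A ± 5.6·n: F = (-2.901, 4.790), T = (2.901, -4.790). Equal radii place R and J the same way about K: R = K + 5.6·n = (38.93, 30.12), J = K − 5.6·n = (44.73, 20.54). So R.y = 30.12.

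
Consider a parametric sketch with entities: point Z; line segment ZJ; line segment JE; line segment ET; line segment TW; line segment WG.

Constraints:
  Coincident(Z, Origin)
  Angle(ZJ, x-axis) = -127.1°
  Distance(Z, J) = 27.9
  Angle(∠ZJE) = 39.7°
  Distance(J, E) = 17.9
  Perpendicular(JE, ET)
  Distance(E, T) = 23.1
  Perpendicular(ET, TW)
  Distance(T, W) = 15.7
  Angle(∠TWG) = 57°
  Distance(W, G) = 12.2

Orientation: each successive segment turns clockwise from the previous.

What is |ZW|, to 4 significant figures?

19.98

Z is at the origin; ZJ runs at -127.1° with length 27.9, so J = (-16.83, -22.25). ∠ZJE = 39.7° gives JE at 92.60° from the x-axis; with |JE| = 17.9, E = (-17.64, -4.371). JE is perpendicular to ET, so ET runs at 2.600°; with |ET| = 23.1, T = (5.435, -3.323). ET ⟂ TW, so TW runs at -87.40°; with |TW| = 15.7, W = (6.147, -19.01). Then |ZW| = |W − Z| = 19.98.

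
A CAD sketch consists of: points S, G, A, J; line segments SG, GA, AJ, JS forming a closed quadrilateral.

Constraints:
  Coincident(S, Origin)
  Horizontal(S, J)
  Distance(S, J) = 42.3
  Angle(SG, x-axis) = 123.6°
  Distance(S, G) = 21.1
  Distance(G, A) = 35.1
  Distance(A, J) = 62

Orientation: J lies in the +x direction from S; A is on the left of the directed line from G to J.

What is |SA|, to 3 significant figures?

49.1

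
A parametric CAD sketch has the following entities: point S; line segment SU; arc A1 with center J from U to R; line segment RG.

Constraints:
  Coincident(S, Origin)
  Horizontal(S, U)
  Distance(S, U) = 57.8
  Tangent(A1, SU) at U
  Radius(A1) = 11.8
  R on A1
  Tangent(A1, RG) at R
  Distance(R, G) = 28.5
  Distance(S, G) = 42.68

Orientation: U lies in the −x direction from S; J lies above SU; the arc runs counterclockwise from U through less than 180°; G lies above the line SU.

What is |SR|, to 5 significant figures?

48.383

S is at the origin; SU is horizontal with |SU| = 57.8 and U on the −x side, so U = (-57.800, 0.0000). A1 meets SU tangentially, so JU is at right angles to SU, so J = U + (0, 11.8) = (-57.800, 11.800). Since JR ⟂ RG (tangency), |JG| = √(11.8² + 28.5²) = 30.846 regardless of where R sits on A1. So G lies on both circle(S, 42.68) and circle(J, 30.846); the above-SU intersection is G = (-31.826, 28.438). R is the foot of the tangent from G: R = (-48.118, 5.0542).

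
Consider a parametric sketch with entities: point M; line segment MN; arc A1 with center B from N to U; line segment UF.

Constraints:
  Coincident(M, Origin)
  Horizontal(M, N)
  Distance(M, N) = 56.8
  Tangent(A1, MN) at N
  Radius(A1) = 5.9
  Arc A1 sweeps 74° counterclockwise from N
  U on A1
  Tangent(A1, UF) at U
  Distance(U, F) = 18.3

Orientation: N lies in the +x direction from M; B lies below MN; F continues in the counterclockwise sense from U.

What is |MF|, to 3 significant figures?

51.0

M is at the origin; M and N share the same y with |MN| = 56.8 and N on the +x side, so N = (56.8, 0.00). Tangency of A1 to MN means the radius BN is perpendicular to MN, so B = N + (0, -5.9) = (56.8, -5.90). On A1, N sits at bearing 90° from B; a 74° counterclockwise sweep puts U at bearing 164°, so U = B + 5.9·(cos 164°, sin 164°) = (51.1, -4.27). A1 meets UF tangentially, so BU is at right angles to UF, so UF runs along (−sin 164°, cos 164°); with |UF| = 18.3, F = (46.1, -21.9). Then |MF| = |F − M| = 51.0.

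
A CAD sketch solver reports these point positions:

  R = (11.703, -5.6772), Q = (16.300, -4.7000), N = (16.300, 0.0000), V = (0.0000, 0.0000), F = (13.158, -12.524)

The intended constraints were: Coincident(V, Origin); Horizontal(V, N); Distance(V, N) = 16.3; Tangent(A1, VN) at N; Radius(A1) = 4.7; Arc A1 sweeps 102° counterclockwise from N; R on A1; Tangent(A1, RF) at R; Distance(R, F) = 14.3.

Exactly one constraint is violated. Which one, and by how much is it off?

Distance(R, F) = 14.3 — off by 7.30.

V = (0.00, 0.00) ✓; V.y = 0.00, N.y = 0.00 ✓; |VN| = 16.30 ✓; ∠(QN, NV) = 90.00° ✓; |QN| = 4.700 ✓; bearing(Q→R) − bearing(Q→N) = 102.0° ✓; |QR| = 4.700 ✓; ∠(QR, RF) = 90.00° ✓; |RF| = 7.000 ✗.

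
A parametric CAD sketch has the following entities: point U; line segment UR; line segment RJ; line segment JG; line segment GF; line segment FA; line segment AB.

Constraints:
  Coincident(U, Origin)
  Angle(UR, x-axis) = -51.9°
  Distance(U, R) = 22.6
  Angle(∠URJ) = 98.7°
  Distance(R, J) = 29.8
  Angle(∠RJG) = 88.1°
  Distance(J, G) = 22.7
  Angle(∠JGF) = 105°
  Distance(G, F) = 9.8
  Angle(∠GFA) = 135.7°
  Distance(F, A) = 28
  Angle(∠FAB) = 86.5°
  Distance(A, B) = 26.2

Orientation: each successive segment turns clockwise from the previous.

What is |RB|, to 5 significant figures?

15.283

U is at the origin; UR runs at -51.9° with length 22.6, so R = (13.945, -17.785). ∠URJ = 98.7° gives RJ at -133.20° from the x-axis; with |RJ| = 29.8, J = (-6.4545, -39.508). ∠RJG = 88.1° gives JG at 134.90° from the x-axis; with |JG| = 22.7, G = (-22.478, -23.429). ∠JGF = 105.0° gives GF at 59.900° from the x-axis; with |GF| = 9.8, F = (-17.563, -14.950). ∠GFA = 135.7° gives FA at 15.600° from the x-axis; with |FA| = 28.0, A = (9.4056, -7.4204). ∠FAB = 86.5° gives AB at -77.900° from the x-axis; with |AB| = 26.2, B = (14.898, -33.038). Then |RB| = |B − R| = 15.283.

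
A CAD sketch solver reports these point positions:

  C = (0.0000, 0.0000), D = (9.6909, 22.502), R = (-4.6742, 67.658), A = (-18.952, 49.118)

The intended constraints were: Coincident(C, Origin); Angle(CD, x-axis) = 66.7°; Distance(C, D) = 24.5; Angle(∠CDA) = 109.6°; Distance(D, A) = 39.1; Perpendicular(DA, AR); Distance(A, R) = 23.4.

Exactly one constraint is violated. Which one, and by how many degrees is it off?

Perpendicular(DA, AR) — off by 5.30°.

C = (0.00, 0.00) ✓; CD at 66.70° ✓; |CD| = 24.50 ✓; ∠CDA = 109.6° ✓; |DA| = 39.10 ✓; ∠(DA, AR) = 84.70° ✗; |AR| = 23.40 ✓.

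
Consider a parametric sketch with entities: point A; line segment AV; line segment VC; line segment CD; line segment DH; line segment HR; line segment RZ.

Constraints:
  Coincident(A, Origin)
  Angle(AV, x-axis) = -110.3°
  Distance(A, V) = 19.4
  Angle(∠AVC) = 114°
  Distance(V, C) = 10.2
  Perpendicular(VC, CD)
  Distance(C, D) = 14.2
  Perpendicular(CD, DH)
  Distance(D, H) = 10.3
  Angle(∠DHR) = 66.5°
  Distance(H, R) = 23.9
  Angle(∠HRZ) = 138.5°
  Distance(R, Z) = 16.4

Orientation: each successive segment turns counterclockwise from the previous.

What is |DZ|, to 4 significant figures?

32.11

A is at the origin; AV runs at -110.3° with length 19.4, so V = (-6.731, -18.20). ∠AVC = 114.0° gives VC at -44.30° from the x-axis; with |VC| = 10.2, C = (0.5695, -25.32). The perpendicularity gives CD at right angles to VC, so CD runs at 45.70°; with |CD| = 14.2, D = (10.49, -15.16). CD is perpendicular to DH, so DH runs at 135.7°; with |DH| = 10.3, H = (3.115, -7.962). ∠DHR = 66.5° gives HR at -110.8° from the x-axis; with |HR| = 23.9, R = (-5.372, -30.30). ∠HRZ = 138.5° gives RZ at -69.30° from the x-axis; with |RZ| = 16.4, Z = (0.4253, -45.65). Then |DZ| = |Z − D| = 32.11.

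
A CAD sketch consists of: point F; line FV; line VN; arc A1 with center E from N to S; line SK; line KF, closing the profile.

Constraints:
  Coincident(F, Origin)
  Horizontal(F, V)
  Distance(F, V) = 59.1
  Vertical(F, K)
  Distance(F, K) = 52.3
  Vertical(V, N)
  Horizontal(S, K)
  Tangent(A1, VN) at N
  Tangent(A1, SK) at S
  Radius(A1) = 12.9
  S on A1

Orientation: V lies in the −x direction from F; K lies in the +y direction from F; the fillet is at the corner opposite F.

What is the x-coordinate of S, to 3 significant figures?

-46.2

F is at the origin; F and V share the same y with |FV| = 59.1 and V on the −x side, so V = (-59.1, 0.00). FK is vertical with |FK| = 52.3 and K on the +y side, so K = (0.00, 52.3). The virtual corner opposite F is at (-59.1, 52.3). A1 meets VN tangentially, so EN is at right angles to VN and tangency of A1 to SK means the radius ES is perpendicular to SK, with radius 12.9, so the center E sits 12.9 in from both sides at E = (-46.2, 39.4). That places the tangent points at N = (-59.1, 39.4) on VN and S = (-46.2, 52.3) on SK. So S.x = -46.2.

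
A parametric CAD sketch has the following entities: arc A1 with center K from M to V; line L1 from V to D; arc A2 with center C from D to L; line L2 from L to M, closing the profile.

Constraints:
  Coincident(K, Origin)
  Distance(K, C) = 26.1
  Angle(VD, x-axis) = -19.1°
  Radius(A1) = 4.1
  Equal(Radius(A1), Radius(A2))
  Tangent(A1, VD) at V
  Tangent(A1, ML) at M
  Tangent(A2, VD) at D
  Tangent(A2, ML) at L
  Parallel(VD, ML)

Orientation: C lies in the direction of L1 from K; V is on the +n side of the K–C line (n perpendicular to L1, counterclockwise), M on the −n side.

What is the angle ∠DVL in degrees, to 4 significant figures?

17.44°

The slot axis is L1's direction at -19.1°, so u = (cos -19.1°, sin -19.1°) = (0.9449, -0.3272) and n = (−sin -19.1°, cos -19.1°) = (0.3272, 0.9449). K is at the origin and C lies 26.1 along u from K, so C = 26.1·u = (24.66, -8.540). Tangency of A1 to both parallel lines with radius 4.1 puts V and M at K ± 4.1·n: V = (1.342, 3.874), M = (-1.342, -3.874). Equal radii place D and L the same way about C: D = C + 4.1·n = (26.00, -4.666), L = C − 4.1·n = (23.32, -12.41). Then cos ∠DVL = VD·VL / (|VD||VL|), giving 17.44°.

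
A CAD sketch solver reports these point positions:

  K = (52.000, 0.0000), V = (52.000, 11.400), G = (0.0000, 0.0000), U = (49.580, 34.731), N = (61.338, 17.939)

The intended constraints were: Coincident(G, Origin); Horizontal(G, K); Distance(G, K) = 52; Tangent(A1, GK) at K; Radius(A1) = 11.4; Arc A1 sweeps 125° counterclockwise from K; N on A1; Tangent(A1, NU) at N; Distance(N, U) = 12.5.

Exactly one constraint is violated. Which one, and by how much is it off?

Distance(N, U) = 12.5 — off by 8.00.

G = (0.00, 0.00) ✓; G.y = 0.00, K.y = 0.00 ✓; |GK| = 52.00 ✓; ∠(VK, KG) = 90.00° ✓; |VK| = 11.40 ✓; bearing(V→N) − bearing(V→K) = 125.0° ✓; |VN| = 11.40 ✓; ∠(VN, NU) = 90.00° ✓; |NU| = 20.50 ✗.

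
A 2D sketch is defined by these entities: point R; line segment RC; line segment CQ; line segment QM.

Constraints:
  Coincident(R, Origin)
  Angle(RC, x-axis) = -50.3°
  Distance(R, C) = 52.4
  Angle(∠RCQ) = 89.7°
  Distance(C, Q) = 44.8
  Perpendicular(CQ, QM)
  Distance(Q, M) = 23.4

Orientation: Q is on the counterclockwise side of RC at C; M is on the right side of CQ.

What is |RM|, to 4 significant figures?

87.91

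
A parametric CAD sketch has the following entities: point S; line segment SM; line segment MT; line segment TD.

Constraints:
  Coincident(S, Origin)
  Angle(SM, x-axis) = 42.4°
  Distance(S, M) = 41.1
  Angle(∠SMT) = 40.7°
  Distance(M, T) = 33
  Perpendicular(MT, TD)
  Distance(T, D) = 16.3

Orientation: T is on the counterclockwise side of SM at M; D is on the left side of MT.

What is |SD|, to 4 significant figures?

10.66

S is at the origin; SM runs at 42.4° with length 41.1, so M = 41.1·(cos 42.4°, sin 42.4°) = (30.35, 27.71). ∠SMT = 40.7°, so MT runs at 42.4° + (180° − 40.7°) = 181.7° from the x-axis; with |MT| = 33.0, T = M + 33.0·(cos 181.7°, sin 181.7°) = (-2.635, 26.73). MT ⟂ TD; with |TD| = 16.3 on the left of MT, D = T + 16.3·(0.02967, -0.9996) = (-2.151, 10.44). Then |SD| = |D − S| = 10.66.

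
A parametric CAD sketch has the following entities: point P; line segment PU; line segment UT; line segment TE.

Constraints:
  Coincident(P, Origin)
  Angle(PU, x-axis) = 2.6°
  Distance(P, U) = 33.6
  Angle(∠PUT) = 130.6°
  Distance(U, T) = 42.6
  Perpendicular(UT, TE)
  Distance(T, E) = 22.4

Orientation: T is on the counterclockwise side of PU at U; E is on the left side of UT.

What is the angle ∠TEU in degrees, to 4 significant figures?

62.26°

P is at the origin; PU runs at 2.6° with length 33.6, so U = 33.6·(cos 2.6°, sin 2.6°) = (33.57, 1.524). ∠PUT = 130.6°, so UT runs at 2.6° + (180° − 130.6°) = 52.00° from the x-axis; with |UT| = 42.6, T = U + 42.6·(cos 52.00°, sin 52.00°) = (59.79, 35.09). The perpendicularity gives TE at right angles to UT; with |TE| = 22.4 on the left of UT, E = T + 22.4·(-0.7880, 0.6157) = (42.14, 48.88). Then cos ∠TEU = ET·EU / (|ET||EU|), giving 62.26°.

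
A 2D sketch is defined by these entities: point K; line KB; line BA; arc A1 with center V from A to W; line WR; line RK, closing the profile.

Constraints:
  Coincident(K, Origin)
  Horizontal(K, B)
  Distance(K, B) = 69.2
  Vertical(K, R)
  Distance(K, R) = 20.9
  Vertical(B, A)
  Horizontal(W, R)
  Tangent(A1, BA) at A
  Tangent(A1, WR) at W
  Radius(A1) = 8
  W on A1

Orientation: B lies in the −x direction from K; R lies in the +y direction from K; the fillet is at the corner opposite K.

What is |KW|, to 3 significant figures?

64.7

K is at the origin; K and B share the same y with |KB| = 69.2 and B on the −x side, so B = (-69.2, 0.00). K and R share the same x with |KR| = 20.9 and R on the +y side, so R = (0.00, 20.9). The virtual corner opposite K is at (-69.2, 20.9). A1 meets BA tangentially, so VA is at right angles to BA and the tangent condition forces VW to be normal to WR, with radius 8.0, so the center V sits 8.0 in from both sides at V = (-61.2, 12.9). That places the tangent points at A = (-69.2, 12.9) on BA and W = (-61.2, 20.9) on WR. Then |KW| = |W − K| = 64.7.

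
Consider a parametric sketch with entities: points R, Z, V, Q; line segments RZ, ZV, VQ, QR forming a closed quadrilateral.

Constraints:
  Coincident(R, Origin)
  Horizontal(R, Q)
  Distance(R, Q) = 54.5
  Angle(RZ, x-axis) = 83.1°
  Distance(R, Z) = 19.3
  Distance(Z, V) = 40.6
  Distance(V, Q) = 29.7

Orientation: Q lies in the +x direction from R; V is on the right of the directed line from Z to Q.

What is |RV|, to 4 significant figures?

30.35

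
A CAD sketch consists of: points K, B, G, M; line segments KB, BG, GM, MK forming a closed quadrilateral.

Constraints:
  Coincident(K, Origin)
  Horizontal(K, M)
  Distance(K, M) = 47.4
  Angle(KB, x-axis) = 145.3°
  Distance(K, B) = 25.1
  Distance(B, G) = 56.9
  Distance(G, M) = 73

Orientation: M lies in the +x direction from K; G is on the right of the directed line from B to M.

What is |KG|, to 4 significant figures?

43.76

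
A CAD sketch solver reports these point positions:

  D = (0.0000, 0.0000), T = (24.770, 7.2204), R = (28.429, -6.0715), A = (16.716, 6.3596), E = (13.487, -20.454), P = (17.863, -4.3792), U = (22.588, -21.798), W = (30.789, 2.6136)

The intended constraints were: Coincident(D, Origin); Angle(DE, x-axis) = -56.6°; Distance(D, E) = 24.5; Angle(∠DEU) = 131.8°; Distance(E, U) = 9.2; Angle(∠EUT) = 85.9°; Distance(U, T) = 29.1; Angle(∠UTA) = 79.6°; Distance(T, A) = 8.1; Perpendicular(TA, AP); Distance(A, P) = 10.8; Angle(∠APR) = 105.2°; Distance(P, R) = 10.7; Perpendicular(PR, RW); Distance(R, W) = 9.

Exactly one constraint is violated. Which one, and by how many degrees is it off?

Perpendicular(PR, RW) — off by 6.10°.

D = (0.00, 0.00) ✓; DE at -56.60° ✓; |DE| = 24.50 ✓; ∠DEU = 131.8° ✓; |EU| = 9.200 ✓; ∠EUT = 85.90° ✓; |UT| = 29.10 ✓; ∠UTA = 79.60° ✓; |TA| = 8.100 ✓; ∠(TA, AP) = 90.00° ✓; |AP| = 10.80 ✓; ∠APR = 105.2° ✓; |PR| = 10.70 ✓; ∠(PR, RW) = 83.90° ✗; |RW| = 9.000 ✓.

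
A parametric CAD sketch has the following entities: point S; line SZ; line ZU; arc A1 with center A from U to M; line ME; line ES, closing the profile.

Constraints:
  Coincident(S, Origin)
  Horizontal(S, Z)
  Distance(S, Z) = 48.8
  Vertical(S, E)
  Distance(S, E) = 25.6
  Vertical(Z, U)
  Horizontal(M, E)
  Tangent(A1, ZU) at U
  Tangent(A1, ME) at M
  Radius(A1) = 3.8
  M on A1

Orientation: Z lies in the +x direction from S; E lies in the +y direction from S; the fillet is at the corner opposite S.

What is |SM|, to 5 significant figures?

51.772

S is at the origin; SZ is horizontal with |SZ| = 48.8 and Z on the +x side, so Z = (48.800, 0.0000). S and E share the same x with |SE| = 25.6 and E on the +y side, so E = (0.0000, 25.600). The virtual corner opposite S is at (48.800, 25.600). Tangency of A1 to ZU means the radius AU is perpendicular to ZU and the tangent condition forces AM to be normal to ME, with radius 3.8, so the center A sits 3.8 in from both sides at A = (45.000, 21.800). That places the tangent points at U = (48.800, 21.800) on ZU and M = (45.000, 25.600) on ME. Then |SM| = |M − S| = 51.772.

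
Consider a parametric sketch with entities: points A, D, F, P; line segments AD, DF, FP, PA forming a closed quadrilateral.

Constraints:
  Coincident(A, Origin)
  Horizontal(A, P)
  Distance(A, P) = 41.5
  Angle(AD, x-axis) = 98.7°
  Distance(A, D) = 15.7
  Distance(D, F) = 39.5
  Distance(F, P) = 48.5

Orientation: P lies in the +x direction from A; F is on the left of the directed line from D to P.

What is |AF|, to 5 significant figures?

51.009

Checks: |DF| = 39.50 ✓; |FP| = 48.50 ✓.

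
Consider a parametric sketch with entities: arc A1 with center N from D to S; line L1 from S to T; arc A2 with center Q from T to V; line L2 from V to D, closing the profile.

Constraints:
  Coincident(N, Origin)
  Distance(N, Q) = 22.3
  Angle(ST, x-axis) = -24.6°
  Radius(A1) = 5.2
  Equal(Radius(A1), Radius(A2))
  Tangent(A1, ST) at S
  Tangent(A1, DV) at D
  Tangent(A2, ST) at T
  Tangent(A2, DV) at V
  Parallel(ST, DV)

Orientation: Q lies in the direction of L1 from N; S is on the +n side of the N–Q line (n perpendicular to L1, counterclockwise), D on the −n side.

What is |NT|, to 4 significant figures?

22.90

The slot axis is L1's direction at -24.6°, so u = (cos -24.6°, sin -24.6°) = (0.9092, -0.4163) and n = (−sin -24.6°, cos -24.6°) = (0.4163, 0.9092). N is at the origin and Q lies 22.3 along u from N, so Q = 22.3·u = (20.28, -9.283). Tangency of A1 to both parallel lines with radius 5.2 puts S and D at N ± 5.2·n: S = (2.165, 4.728), D = (-2.165, -4.728). Equal radii place T and V the same way about Q: T = Q + 5.2·n = (22.44, -4.555), V = Q − 5.2·n = (18.11, -14.01). Then |NT| = |T − N| = 22.90.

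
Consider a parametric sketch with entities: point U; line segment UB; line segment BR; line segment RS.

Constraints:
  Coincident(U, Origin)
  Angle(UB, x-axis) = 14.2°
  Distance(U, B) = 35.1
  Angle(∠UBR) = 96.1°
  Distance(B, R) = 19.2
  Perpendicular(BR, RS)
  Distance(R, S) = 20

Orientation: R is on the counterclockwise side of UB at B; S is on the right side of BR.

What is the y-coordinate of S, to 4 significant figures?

30.44

∠UBR = 96.1°, so BR runs at 14.2° + (180° − 96.1°) = 98.10° from the x-axis; with |BR| = 19.2, R = B + 19.2·(cos 98.10°, sin 98.10°) = (31.32, 27.62). The perpendicularity gives RS at right angles to BR; with |RS| = 20.0 on the right of BR, S = R + 20.0·(0.9900, 0.1409) = (51.12, 30.44). So S.y = 30.44.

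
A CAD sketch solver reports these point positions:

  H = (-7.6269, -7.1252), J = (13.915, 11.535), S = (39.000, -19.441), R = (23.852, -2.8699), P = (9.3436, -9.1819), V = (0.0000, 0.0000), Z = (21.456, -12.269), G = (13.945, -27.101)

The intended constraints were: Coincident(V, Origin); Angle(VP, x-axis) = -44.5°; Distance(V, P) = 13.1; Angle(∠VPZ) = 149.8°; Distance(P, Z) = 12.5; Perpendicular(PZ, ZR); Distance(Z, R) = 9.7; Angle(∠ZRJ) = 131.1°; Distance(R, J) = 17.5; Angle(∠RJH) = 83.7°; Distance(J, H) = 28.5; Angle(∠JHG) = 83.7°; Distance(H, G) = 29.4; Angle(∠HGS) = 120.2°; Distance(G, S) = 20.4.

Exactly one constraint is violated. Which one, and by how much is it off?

Distance(G, S) = 20.4 — off by 5.80.

V = (0.00, 0.00) ✓; VP at -44.50° ✓; |VP| = 13.10 ✓; ∠VPZ = 149.8° ✓; |PZ| = 12.50 ✓; ∠(PZ, ZR) = 90.00° ✓; |ZR| = 9.700 ✓; ∠ZRJ = 131.1° ✓; |RJ| = 17.50 ✓; ∠RJH = 83.70° ✓; |JH| = 28.50 ✓; ∠JHG = 83.70° ✓; |HG| = 29.40 ✓; ∠HGS = 120.2° ✓; |GS| = 26.20 ✗.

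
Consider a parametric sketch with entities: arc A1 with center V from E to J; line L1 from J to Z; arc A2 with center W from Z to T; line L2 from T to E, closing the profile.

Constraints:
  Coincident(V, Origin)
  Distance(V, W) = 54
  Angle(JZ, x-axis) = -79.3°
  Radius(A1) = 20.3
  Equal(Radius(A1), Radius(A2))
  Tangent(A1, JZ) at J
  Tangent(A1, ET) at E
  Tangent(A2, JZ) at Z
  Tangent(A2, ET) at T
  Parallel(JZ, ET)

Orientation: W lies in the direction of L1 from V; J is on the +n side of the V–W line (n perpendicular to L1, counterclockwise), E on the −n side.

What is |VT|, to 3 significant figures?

57.7

The slot axis is L1's direction at -79.3°, so u = (cos -79.3°, sin -79.3°) = (0.186, -0.983) and n = (−sin -79.3°, cos -79.3°) = (0.983, 0.186). V is at the origin and W lies 54.0 along u from V, so W = 54.0·u = (10.0, -53.1). Tangency of A1 to both parallel lines with radius 20.3 puts J and E at V ± 20.3·n: J = (19.9, 3.77), E = (-19.9, -3.77). Equal radii place Z and T the same way about W: Z = W + 20.3·n = (30.0, -49.3), T = W − 20.3·n = (-9.92, -56.8). Then |VT| = |T − V| = 57.7.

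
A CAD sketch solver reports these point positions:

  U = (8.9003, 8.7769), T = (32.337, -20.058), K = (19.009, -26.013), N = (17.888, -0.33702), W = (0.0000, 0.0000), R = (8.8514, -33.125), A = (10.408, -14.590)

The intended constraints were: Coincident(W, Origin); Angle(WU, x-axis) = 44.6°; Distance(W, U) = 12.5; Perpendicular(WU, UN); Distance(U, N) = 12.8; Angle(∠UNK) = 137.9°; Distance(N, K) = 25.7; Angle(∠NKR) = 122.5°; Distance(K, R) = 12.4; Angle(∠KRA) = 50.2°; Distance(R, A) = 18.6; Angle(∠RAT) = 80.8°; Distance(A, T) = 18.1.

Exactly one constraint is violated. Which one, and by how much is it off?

Distance(A, T) = 18.1 — off by 4.50.

W = (0.00, 0.00) ✓; WU at 44.60° ✓; |WU| = 12.50 ✓; ∠(WU, UN) = 90.00° ✓; |UN| = 12.80 ✓; ∠UNK = 137.9° ✓; |NK| = 25.70 ✓; ∠NKR = 122.5° ✓; |KR| = 12.40 ✓; ∠KRA = 50.20° ✓; |RA| = 18.60 ✓; ∠RAT = 80.80° ✓; |AT| = 22.60 ✗.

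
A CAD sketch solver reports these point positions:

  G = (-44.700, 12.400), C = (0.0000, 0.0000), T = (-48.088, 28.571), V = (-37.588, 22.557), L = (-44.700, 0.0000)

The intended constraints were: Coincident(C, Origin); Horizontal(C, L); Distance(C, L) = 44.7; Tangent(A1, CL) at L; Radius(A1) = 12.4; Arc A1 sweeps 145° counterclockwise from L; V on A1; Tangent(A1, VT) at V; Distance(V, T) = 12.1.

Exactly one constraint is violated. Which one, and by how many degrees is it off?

Tangent(A1, VT) at V — off by 5.20°.

C = (0.00, 0.00) ✓; C.y = 0.00, L.y = 0.00 ✓; |CL| = 44.70 ✓; ∠(GL, LC) = 90.00° ✓; |GL| = 12.40 ✓; bearing(G→V) − bearing(G→L) = 145.0° ✓; |GV| = 12.40 ✓; ∠(GV, VT) = 84.80° ✗; |VT| = 12.10 ✓.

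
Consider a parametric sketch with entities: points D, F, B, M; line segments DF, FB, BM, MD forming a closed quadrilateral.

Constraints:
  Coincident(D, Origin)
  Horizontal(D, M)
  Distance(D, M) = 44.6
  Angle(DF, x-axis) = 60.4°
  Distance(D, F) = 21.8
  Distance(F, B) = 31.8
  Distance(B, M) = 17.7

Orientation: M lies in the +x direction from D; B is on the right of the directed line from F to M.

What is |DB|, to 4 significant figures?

29.48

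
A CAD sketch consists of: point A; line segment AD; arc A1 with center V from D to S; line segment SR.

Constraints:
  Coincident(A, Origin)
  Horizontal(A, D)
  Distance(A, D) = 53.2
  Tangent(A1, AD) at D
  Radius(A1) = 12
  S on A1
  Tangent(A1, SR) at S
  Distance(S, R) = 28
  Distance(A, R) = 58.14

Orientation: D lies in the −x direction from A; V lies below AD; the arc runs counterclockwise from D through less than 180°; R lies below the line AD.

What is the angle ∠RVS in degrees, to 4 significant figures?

66.80°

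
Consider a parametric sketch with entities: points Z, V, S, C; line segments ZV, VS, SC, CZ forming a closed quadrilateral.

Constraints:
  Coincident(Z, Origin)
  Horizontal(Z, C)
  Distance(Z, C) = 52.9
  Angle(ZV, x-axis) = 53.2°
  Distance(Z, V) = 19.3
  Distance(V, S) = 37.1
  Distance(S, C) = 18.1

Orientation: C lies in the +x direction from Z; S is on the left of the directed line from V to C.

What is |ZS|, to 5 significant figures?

51.683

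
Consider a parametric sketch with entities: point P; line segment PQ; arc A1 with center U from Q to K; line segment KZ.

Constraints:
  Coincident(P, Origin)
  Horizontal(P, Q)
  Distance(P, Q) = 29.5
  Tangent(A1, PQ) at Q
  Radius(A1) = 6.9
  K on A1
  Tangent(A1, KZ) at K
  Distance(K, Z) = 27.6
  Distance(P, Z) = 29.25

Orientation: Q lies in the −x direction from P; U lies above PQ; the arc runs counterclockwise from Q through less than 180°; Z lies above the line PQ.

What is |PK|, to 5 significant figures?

23.754

Checks: |UK| = 6.900 ✓; ∠(UK, KZ) = 90.00° ✓; |KZ| = 27.60 ✓; |PZ| = 29.25 ✓.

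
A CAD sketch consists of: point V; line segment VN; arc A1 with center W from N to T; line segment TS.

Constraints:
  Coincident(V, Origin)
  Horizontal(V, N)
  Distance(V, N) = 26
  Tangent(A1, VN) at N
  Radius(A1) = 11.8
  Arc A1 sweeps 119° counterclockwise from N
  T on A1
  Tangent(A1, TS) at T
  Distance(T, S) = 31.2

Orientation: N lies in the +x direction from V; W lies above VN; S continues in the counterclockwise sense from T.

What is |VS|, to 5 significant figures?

49.569

On A1, N sits at bearing -90° from W; a 119° counterclockwise sweep puts T at bearing 29°, so T = W + 11.8·(cos 29°, sin 29°) = (36.321, 17.521). A1 meets TS tangentially, so WT is at right angles to TS, so TS runs along (−sin 29°, cos 29°); with |TS| = 31.2, S = (21.194, 44.809). Then |VS| = |S − V| = 49.569.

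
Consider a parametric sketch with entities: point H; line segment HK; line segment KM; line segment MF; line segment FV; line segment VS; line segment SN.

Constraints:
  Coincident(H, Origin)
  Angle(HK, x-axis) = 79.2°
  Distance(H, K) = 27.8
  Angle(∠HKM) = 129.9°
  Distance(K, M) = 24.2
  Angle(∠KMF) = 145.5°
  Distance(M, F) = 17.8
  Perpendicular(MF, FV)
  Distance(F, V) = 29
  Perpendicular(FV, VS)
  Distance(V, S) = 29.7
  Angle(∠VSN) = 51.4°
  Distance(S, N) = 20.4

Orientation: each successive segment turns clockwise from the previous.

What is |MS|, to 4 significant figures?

31.35

The perpendicularity gives FV at right angles to MF, so FV runs at -95.40°; with |FV| = 29.0, V = (41.35, 8.530). FV is perpendicular to VS, so VS runs at 174.6°; with |VS| = 29.7, S = (11.78, 11.33). Then |MS| = |S − M| = 31.35.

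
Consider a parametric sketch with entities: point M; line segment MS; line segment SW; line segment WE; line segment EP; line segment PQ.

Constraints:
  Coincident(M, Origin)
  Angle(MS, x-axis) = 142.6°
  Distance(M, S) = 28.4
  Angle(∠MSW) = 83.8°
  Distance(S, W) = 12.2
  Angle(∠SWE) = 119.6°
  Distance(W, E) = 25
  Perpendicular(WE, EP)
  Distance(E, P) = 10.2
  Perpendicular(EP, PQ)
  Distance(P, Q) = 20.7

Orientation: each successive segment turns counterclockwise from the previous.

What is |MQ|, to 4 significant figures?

19.60

M is at the origin; MS runs at 142.6° with length 28.4, so S = (-22.56, 17.25). ∠MSW = 83.8° gives SW at -121.2° from the x-axis; with |SW| = 12.2, W = (-28.88, 6.814). ∠SWE = 119.6° gives WE at -60.80° from the x-axis; with |WE| = 25.0, E = (-16.68, -15.01). WE ⟂ EP, so EP runs at 29.20°; with |EP| = 10.2, P = (-7.781, -10.03). The perpendicularity gives PQ at right angles to EP, so PQ runs at 119.2°; with |PQ| = 20.7, Q = (-17.88, 8.037). Then |MQ| = |Q − M| = 19.60.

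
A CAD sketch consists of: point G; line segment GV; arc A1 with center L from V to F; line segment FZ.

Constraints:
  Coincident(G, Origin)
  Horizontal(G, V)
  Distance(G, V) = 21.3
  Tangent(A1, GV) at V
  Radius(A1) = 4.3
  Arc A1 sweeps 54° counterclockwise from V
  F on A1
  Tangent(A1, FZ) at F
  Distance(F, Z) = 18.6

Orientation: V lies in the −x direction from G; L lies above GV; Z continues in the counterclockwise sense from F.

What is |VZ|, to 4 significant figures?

22.15

G is at the origin; G and V share the same y with |GV| = 21.3 and V on the −x side, so V = (-21.30, 0.000). A1 meets GV tangentially, so LV is at right angles to GV, so L = V + (0, 4.3) = (-21.30, 4.300). On A1, V sits at bearing -90° from L; a 54° counterclockwise sweep puts F at bearing -36°, so F = L + 4.3·(cos -36°, sin -36°) = (-17.82, 1.773). Tangency of A1 to FZ means the radius LF is perpendicular to FZ, so FZ runs along (−sin -36°, cos -36°); with |FZ| = 18.6, Z = (-6.888, 16.82). Then |VZ| = |Z − V| = 22.15.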